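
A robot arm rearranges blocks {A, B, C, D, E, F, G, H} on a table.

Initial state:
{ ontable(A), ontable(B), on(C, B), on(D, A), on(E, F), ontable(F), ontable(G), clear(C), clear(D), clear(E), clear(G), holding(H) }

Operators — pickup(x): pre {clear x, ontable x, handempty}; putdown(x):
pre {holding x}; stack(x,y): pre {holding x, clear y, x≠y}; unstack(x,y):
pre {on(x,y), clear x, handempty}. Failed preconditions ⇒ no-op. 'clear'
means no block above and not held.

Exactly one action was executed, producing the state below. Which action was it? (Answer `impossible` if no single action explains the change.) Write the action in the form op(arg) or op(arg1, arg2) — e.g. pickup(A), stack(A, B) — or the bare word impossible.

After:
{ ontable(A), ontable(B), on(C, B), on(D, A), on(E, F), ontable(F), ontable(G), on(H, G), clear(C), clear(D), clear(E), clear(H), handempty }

stack(H, G)

target: towers=[A/D; B/C; F/E; G/H] holding=-
        putdown(H) → towers=[A/D; B/C; F/E; G; H] holding=-
       stack(H, G) → towers=[A/D; B/C; F/E; G/H] holding=-  ← match
       stack(H, E) → towers=[A/D; B/C; F/E/H; G] holding=-
       stack(H, D) → towers=[A/D/H; B/C; F/E; G] holding=-
       stack(H, C) → towers=[A/D; B/C/H; F/E; G] holding=-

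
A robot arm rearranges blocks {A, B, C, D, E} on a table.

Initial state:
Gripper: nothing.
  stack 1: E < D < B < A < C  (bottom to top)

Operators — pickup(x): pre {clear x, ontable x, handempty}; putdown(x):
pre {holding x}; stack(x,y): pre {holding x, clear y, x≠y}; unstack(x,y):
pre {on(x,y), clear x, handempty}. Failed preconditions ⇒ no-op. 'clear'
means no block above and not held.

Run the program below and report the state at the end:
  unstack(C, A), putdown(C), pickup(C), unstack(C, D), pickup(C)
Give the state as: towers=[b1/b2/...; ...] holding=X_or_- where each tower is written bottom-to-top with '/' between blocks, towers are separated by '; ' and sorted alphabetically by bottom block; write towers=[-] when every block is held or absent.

towers=[E/D/B/A] holding=C

step 1 (unstack(C, A)): towers=[E/D/B/A] holding=C
step 2 (putdown(C)): towers=[C; E/D/B/A] holding=-
step 3 (pickup(C)): towers=[E/D/B/A] holding=C
step 4 (unstack(C, D)) [no-op]: towers=[E/D/B/A] holding=C
step 5 (pickup(C)) [no-op]: towers=[E/D/B/A] holding=C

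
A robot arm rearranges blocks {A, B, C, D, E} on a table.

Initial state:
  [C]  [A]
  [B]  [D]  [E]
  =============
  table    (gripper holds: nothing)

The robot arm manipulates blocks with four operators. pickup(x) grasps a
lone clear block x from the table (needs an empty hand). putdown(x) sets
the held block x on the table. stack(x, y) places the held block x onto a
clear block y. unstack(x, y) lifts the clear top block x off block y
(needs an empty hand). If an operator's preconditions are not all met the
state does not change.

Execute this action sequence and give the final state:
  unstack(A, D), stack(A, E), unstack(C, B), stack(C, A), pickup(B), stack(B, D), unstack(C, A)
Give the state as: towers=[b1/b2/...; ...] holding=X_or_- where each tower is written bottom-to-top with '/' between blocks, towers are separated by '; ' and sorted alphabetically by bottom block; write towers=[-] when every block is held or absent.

towers=[D/B; E/A] holding=C

step 1 (unstack(A, D)): towers=[B/C; D; E] holding=A
step 2 (stack(A, E)): towers=[B/C; D; E/A] holding=-
step 3 (unstack(C, B)): towers=[B; D; E/A] holding=C
step 4 (stack(C, A)): towers=[B; D; E/A/C] holding=-
step 5 (pickup(B)): towers=[D; E/A/C] holding=B
step 6 (stack(B, D)): towers=[D/B; E/A/C] holding=-
step 7 (unstack(C, A)): towers=[D/B; E/A] holding=C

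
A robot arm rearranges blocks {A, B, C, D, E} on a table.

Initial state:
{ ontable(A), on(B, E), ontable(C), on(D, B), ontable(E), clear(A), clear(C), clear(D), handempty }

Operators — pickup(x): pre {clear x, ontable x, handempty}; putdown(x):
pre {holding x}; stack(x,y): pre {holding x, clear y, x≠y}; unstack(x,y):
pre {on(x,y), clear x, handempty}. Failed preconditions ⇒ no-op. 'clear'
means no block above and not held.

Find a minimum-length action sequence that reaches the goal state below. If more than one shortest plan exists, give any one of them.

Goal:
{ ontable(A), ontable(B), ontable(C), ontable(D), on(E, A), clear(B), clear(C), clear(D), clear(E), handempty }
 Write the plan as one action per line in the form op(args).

unstack(D, B)
putdown(D)
unstack(B, E)
putdown(B)
pickup(E)
stack(E, A)

step 1 (unstack(D, B)): towers=[A; C; E/B] holding=D
step 2 (putdown(D)): towers=[A; C; D; E/B] holding=-
step 3 (unstack(B, E)): towers=[A; C; D; E] holding=B
step 4 (putdown(B)): towers=[A; B; C; D; E] holding=-
step 5 (pickup(E)): towers=[A; B; C; D] holding=E
step 6 (stack(E, A)): towers=[A/E; B; C; D] holding=-
goal check: towers=[A/E; B; C; D] holding=- — reached (length 6, optimal by BFS)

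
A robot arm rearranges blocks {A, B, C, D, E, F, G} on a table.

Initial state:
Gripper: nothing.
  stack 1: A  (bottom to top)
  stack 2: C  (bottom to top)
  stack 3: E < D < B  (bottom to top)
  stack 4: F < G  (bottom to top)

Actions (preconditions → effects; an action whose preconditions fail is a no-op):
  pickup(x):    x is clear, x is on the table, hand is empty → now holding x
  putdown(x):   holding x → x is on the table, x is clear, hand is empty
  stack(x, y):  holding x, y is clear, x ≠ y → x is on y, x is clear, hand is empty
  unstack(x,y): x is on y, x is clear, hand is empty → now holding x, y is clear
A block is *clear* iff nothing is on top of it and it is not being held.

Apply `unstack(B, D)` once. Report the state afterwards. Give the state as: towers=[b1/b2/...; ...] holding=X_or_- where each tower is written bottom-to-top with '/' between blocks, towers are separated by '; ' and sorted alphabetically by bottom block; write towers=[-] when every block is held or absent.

before: towers=[A; C; E/D/B; F/G] holding=-
pre[unstack(B, D)]: on(B,D) ok, clear(B) ok, handempty ok
all met → apply unstack(B, D)
after:  towers=[A; C; E/D; F/G] holding=B

towers=[A; C; E/D; F/G] holding=B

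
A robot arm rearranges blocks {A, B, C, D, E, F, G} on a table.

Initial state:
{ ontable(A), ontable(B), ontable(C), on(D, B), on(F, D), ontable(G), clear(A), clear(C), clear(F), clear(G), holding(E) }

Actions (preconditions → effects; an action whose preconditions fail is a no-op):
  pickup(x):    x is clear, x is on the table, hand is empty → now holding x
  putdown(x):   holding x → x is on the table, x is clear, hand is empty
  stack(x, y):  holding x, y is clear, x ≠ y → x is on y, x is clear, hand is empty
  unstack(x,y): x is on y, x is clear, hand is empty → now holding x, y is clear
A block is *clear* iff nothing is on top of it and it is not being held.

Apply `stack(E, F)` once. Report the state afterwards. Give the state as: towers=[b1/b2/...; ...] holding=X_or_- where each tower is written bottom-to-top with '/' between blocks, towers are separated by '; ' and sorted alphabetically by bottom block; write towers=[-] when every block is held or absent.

before: towers=[A; B/D/F; C; G] holding=E
pre[stack(E, F)]: holding(E) ✓, clear(F) ✓, E≠F ✓
all met → apply stack(E, F)
after:  towers=[A; B/D/F/E; C; G] holding=-

towers=[A; B/D/F/E; C; G] holding=-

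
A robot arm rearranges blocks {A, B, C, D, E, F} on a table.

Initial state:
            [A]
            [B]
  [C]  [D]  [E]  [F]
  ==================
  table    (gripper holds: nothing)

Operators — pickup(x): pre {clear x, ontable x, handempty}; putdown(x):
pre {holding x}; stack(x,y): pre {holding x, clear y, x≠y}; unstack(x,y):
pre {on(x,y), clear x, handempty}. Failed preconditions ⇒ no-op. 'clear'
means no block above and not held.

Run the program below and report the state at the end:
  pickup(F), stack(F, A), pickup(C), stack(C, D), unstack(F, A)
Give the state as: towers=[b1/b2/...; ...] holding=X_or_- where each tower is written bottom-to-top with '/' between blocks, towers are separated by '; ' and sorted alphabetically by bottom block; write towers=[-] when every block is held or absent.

step 1 (pickup(F)): towers=[C; D; E/B/A] holding=F
step 2 (stack(F, A)): towers=[C; D; E/B/A/F] holding=-
step 3 (pickup(C)): towers=[D; E/B/A/F] holding=C
step 4 (stack(C, D)): towers=[D/C; E/B/A/F] holding=-
step 5 (unstack(F, A)): towers=[D/C; E/B/A] holding=F

towers=[D/C; E/B/A] holding=F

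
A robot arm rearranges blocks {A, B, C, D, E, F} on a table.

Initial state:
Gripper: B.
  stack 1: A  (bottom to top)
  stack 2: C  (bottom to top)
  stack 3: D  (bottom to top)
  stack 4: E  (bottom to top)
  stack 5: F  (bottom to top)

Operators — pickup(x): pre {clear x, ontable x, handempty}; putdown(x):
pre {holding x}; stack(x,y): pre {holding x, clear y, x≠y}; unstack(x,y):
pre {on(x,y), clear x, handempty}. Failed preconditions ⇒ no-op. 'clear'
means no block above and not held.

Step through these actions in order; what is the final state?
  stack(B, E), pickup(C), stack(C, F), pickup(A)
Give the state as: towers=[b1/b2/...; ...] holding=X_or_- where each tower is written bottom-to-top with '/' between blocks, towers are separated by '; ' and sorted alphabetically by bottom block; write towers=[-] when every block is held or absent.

towers=[D; E/B; F/C] holding=A

step 1 (stack(B, E)): towers=[A; C; D; E/B; F] holding=-
step 2 (pickup(C)): towers=[A; D; E/B; F] holding=C
step 3 (stack(C, F)): towers=[A; D; E/B; F/C] holding=-
step 4 (pickup(A)): towers=[D; E/B; F/C] holding=A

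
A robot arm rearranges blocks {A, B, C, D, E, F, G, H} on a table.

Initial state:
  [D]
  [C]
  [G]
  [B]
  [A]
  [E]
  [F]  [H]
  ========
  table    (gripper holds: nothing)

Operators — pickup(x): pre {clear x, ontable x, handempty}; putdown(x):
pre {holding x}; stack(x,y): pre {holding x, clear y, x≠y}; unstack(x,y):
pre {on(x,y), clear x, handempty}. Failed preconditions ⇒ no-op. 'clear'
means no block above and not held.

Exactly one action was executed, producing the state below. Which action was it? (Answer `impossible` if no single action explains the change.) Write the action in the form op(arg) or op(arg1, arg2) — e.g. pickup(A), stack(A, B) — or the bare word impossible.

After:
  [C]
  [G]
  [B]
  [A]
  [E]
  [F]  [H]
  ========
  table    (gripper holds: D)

unstack(D, C)

target: towers=[F/E/A/B/G/C; H] holding=D
         pickup(H) → towers=[F/E/A/B/G/C/D] holding=H
     unstack(D, C) → towers=[F/E/A/B/G/C; H] holding=D  ← match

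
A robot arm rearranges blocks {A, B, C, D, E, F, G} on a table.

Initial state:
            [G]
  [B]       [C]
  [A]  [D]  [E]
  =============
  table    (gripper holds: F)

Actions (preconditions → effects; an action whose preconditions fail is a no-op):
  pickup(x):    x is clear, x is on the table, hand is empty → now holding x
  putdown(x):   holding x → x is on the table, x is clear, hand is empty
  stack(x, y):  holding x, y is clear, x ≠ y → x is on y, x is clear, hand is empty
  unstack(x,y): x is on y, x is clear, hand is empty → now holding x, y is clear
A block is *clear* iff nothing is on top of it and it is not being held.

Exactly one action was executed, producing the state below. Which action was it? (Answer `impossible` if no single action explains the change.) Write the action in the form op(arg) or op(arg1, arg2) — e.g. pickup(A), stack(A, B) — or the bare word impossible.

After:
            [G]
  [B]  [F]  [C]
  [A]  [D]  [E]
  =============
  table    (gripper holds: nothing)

stack(F, D)

target: towers=[A/B; D/F; E/C/G] holding=-
        putdown(F) → towers=[A/B; D; E/C/G; F] holding=-
       stack(F, B) → towers=[A/B/F; D; E/C/G] holding=-
       stack(F, G) → towers=[A/B; D; E/C/G/F] holding=-
       stack(F, D) → towers=[A/B; D/F; E/C/G] holding=-  ← match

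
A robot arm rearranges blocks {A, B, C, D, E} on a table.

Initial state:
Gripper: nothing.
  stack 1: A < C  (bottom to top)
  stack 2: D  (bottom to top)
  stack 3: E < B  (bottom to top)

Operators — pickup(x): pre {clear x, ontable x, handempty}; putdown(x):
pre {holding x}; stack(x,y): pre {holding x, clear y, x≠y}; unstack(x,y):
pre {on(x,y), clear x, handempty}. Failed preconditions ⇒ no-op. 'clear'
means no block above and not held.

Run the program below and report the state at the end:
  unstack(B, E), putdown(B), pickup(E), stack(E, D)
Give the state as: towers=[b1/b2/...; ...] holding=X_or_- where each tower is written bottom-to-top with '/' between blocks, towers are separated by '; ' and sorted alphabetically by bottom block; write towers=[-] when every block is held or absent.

step 1 (unstack(B, E)): towers=[A/C; D; E] holding=B
step 2 (putdown(B)): towers=[A/C; B; D; E] holding=-
step 3 (pickup(E)): towers=[A/C; B; D] holding=E
step 4 (stack(E, D)): towers=[A/C; B; D/E] holding=-

towers=[A/C; B; D/E] holding=-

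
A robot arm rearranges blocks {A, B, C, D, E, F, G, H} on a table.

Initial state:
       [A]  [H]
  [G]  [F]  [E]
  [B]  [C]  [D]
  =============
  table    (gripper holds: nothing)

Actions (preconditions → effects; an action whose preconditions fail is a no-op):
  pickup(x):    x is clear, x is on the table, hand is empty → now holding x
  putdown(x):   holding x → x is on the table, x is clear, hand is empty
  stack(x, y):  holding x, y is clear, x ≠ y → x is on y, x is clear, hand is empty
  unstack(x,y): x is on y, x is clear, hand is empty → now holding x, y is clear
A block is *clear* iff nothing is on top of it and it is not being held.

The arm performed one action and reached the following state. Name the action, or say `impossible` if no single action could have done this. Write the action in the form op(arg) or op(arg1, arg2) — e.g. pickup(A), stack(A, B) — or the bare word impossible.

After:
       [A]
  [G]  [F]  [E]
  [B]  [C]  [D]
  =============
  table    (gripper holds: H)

target: towers=[B/G; C/F/A; D/E] holding=H
     unstack(G, B) → towers=[B; C/F/A; D/E/H] holding=G
     unstack(A, F) → towers=[B/G; C/F; D/E/H] holding=A
     unstack(H, E) → towers=[B/G; C/F/A; D/E] holding=H  ← match

unstack(H, E)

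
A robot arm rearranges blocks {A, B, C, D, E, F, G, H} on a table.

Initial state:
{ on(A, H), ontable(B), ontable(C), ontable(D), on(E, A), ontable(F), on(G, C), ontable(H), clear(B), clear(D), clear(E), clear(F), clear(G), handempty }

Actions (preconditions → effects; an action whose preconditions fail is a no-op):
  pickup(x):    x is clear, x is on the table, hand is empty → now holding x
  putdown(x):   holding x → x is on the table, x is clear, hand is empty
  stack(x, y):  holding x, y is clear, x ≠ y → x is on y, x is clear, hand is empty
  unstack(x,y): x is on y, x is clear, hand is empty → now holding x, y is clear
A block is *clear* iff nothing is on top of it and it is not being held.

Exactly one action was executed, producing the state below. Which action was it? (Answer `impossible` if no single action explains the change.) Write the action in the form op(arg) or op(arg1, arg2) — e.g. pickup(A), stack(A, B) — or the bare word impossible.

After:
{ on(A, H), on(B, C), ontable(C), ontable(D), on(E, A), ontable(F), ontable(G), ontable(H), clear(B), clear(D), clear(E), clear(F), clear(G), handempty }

target: towers=[C/B; D; F; G; H/A/E] holding=-
     unstack(G, C) → towers=[B; C; D; F; H/A/E] holding=G
     unstack(E, A) → towers=[B; C/G; D; F; H/A] holding=E
         pickup(B) → towers=[C/G; D; F; H/A/E] holding=B
         pickup(F) → towers=[B; C/G; D; H/A/E] holding=F
         pickup(D) → towers=[B; C/G; F; H/A/E] holding=D
none of the 5 applicable actions match → impossible

impossible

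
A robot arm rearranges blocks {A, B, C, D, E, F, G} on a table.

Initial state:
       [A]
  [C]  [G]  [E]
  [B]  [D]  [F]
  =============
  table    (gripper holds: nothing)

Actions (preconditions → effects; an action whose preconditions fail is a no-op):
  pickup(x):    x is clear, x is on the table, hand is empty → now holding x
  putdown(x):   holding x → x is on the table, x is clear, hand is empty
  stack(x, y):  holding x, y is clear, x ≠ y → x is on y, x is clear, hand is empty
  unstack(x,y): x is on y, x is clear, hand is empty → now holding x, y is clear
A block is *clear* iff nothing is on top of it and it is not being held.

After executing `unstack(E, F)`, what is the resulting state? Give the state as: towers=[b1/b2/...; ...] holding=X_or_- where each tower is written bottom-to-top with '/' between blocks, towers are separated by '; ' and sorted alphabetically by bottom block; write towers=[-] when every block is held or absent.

before: towers=[B/C; D/G/A; F/E] holding=-
pre[unstack(E, F)]: on(E,F) ✓, clear(E) ✓, handempty ✓
all met → apply unstack(E, F)
after:  towers=[B/C; D/G/A; F] holding=E

towers=[B/C; D/G/A; F] holding=E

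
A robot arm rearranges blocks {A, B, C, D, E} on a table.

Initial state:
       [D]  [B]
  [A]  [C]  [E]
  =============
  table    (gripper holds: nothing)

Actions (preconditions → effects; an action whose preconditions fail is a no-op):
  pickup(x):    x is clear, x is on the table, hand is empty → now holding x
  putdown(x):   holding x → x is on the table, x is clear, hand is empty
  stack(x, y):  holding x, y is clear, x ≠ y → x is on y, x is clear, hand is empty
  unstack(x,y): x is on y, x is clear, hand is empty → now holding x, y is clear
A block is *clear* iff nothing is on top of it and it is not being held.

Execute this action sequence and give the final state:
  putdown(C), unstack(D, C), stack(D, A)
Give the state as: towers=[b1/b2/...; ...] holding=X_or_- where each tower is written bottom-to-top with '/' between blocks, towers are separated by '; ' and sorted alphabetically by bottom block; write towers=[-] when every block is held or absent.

towers=[A/D; C; E/B] holding=-

step 1 (putdown(C)) [no-op]: towers=[A; C/D; E/B] holding=-
step 2 (unstack(D, C)): towers=[A; C; E/B] holding=D
step 3 (stack(D, A)): towers=[A/D; C; E/B] holding=-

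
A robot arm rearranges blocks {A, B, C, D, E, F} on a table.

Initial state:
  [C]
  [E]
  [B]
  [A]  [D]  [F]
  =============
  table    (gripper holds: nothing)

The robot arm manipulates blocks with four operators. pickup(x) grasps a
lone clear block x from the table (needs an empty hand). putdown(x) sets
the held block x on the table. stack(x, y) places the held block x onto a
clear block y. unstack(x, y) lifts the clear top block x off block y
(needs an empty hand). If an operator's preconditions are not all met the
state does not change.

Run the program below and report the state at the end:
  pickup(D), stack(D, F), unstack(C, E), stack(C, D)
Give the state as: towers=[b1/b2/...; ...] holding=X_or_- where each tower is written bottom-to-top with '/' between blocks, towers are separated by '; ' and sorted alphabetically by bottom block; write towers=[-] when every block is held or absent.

towers=[A/B/E; F/D/C] holding=-

step 1 (pickup(D)): towers=[A/B/E/C; F] holding=D
step 2 (stack(D, F)): towers=[A/B/E/C; F/D] holding=-
step 3 (unstack(C, E)): towers=[A/B/E; F/D] holding=C
step 4 (stack(C, D)): towers=[A/B/E; F/D/C] holding=-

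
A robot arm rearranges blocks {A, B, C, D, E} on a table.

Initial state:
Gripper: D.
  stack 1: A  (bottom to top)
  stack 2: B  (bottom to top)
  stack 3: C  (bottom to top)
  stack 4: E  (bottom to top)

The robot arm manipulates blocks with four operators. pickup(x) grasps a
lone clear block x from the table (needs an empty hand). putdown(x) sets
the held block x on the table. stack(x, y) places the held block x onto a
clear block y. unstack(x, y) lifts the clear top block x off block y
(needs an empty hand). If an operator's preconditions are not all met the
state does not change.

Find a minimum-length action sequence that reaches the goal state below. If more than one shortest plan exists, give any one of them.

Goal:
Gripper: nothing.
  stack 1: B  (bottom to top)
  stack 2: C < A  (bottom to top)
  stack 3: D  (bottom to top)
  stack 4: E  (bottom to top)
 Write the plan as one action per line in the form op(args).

step 1 (putdown(D)): towers=[A; B; C; D; E] holding=-
step 2 (pickup(A)): towers=[B; C; D; E] holding=A
step 3 (stack(A, C)): towers=[B; C/A; D; E] holding=-
goal check: towers=[B; C/A; D; E] holding=- — reached (length 3, optimal by BFS)

putdown(D)
pickup(A)
stack(A, C)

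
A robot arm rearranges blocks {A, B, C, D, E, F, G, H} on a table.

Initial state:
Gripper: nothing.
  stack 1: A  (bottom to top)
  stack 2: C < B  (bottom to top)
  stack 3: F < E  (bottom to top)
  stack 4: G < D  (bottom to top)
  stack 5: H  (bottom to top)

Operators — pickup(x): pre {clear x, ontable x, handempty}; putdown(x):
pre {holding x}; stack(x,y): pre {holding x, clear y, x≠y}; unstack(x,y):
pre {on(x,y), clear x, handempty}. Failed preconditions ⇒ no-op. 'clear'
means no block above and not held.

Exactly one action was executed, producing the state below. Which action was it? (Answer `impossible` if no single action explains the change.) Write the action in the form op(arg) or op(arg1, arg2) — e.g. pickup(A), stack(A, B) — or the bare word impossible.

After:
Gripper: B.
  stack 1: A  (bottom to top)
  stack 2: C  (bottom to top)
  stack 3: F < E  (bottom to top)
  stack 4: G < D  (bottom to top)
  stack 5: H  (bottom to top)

unstack(B, C)

target: towers=[A; C; F/E; G/D; H] holding=B
         pickup(A) → towers=[C/B; F/E; G/D; H] holding=A
     unstack(E, F) → towers=[A; C/B; F; G/D; H] holding=E
         pickup(H) → towers=[A; C/B; F/E; G/D] holding=H
     unstack(B, C) → towers=[A; C; F/E; G/D; H] holding=B  ← match
     unstack(D, G) → towers=[A; C/B; F/E; G; H] holding=D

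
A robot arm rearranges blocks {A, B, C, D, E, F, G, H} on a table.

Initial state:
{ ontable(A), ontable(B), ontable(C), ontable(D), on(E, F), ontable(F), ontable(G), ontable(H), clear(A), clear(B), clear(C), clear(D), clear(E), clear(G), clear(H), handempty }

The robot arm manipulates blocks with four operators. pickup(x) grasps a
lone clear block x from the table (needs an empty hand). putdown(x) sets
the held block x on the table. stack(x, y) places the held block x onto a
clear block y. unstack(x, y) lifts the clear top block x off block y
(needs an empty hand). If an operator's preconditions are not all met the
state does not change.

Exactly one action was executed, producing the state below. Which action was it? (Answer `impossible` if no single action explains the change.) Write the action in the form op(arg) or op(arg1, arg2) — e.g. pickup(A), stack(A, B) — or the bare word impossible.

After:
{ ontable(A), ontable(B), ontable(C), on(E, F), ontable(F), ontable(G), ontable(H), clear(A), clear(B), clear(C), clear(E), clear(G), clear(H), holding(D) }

target: towers=[A; B; C; F/E; G; H] holding=D
         pickup(G) → towers=[A; B; C; D; F/E; H] holding=G
         pickup(A) → towers=[B; C; D; F/E; G; H] holding=A
     unstack(E, F) → towers=[A; B; C; D; F; G; H] holding=E
         pickup(H) → towers=[A; B; C; D; F/E; G] holding=H
         pickup(B) → towers=[A; C; D; F/E; G; H] holding=B
         pickup(D) → towers=[A; B; C; F/E; G; H] holding=D  ← match
         pickup(C) → towers=[A; B; D; F/E; G; H] holding=C

pickup(D)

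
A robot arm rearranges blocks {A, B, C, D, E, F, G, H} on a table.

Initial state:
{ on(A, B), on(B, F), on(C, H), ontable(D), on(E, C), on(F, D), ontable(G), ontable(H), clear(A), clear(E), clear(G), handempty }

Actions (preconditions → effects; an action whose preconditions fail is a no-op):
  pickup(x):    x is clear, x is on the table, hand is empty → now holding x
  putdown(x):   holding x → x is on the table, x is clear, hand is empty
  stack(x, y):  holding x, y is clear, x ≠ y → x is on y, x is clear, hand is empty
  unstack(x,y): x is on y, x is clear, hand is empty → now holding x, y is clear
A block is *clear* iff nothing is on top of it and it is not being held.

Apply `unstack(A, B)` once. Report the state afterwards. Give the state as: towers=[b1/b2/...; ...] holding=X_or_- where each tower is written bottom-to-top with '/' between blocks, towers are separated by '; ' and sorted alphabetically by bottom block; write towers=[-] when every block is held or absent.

towers=[D/F/B; G; H/C/E] holding=A

before: towers=[D/F/B/A; G; H/C/E] holding=-
pre[unstack(A, B)]: on(A,B) yes, clear(A) yes, handempty yes
all met → apply unstack(A, B)
after:  towers=[D/F/B; G; H/C/E] holding=A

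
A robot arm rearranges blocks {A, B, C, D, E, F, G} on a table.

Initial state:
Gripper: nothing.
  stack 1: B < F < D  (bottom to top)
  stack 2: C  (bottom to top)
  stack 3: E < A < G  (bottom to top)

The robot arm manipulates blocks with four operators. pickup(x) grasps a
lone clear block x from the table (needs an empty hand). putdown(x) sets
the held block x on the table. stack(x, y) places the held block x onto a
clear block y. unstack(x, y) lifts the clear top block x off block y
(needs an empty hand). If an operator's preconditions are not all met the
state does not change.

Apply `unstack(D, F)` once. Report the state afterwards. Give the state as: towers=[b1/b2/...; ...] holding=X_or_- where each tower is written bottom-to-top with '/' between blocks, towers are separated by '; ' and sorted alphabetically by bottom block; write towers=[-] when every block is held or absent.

before: towers=[B/F/D; C; E/A/G] holding=-
pre[unstack(D, F)]: on(D,F) yes, clear(D) yes, handempty yes
all met → apply unstack(D, F)
after:  towers=[B/F; C; E/A/G] holding=D

towers=[B/F; C; E/A/G] holding=D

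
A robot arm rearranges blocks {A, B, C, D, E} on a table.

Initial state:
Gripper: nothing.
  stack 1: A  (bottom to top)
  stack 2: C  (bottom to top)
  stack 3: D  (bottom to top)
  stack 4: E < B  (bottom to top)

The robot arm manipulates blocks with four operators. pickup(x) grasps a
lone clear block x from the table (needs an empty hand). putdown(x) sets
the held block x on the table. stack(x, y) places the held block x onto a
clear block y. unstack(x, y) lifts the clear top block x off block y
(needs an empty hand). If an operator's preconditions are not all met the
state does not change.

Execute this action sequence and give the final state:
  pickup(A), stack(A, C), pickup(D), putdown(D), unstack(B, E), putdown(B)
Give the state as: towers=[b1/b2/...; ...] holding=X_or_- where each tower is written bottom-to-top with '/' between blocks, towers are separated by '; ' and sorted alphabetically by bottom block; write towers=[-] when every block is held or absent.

towers=[B; C/A; D; E] holding=-

step 1 (pickup(A)): towers=[C; D; E/B] holding=A
step 2 (stack(A, C)): towers=[C/A; D; E/B] holding=-
step 3 (pickup(D)): towers=[C/A; E/B] holding=D
step 4 (putdown(D)): towers=[C/A; D; E/B] holding=-
step 5 (unstack(B, E)): towers=[C/A; D; E] holding=B
step 6 (putdown(B)): towers=[B; C/A; D; E] holding=-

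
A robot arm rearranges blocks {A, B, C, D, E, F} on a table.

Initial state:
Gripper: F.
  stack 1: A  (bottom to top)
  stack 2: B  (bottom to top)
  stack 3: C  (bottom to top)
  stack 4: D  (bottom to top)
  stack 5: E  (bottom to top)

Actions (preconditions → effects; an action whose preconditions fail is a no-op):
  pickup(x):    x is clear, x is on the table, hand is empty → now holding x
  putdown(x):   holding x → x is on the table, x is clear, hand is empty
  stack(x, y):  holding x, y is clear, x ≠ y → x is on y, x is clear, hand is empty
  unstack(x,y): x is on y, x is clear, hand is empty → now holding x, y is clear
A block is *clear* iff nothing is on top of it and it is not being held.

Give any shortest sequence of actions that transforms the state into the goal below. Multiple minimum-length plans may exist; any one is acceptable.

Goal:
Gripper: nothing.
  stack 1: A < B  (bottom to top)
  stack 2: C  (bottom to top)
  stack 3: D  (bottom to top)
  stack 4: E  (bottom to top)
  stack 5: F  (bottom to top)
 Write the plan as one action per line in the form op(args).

putdown(F)
pickup(B)
stack(B, A)

step 1 (putdown(F)): towers=[A; B; C; D; E; F] holding=-
step 2 (pickup(B)): towers=[A; C; D; E; F] holding=B
step 3 (stack(B, A)): towers=[A/B; C; D; E; F] holding=-
goal check: towers=[A/B; C; D; E; F] holding=- — reached (length 3, optimal by BFS)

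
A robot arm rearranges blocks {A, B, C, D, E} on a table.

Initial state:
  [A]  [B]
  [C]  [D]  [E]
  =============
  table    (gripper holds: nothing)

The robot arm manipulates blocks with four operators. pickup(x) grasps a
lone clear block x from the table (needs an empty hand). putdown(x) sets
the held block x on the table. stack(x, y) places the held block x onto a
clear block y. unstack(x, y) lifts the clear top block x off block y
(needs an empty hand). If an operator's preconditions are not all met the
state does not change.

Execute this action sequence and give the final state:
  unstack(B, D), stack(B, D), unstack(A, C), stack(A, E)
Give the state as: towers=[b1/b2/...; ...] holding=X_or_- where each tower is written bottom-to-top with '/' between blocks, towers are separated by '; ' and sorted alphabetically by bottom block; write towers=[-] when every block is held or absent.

step 1 (unstack(B, D)): towers=[C/A; D; E] holding=B
step 2 (stack(B, D)): towers=[C/A; D/B; E] holding=-
step 3 (unstack(A, C)): towers=[C; D/B; E] holding=A
step 4 (stack(A, E)): towers=[C; D/B; E/A] holding=-

towers=[C; D/B; E/A] holding=-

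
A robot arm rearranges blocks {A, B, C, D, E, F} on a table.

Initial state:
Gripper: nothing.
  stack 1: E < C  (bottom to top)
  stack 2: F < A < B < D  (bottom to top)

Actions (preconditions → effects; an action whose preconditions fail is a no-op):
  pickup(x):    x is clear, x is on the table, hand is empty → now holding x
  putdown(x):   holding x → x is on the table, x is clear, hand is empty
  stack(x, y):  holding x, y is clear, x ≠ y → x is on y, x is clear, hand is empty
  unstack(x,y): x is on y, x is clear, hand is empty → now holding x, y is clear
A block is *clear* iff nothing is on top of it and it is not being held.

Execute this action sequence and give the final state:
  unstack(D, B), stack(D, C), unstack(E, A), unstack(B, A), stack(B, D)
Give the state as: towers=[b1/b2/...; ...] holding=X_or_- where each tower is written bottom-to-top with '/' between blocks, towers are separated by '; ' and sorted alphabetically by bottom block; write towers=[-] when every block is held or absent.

step 1 (unstack(D, B)): towers=[E/C; F/A/B] holding=D
step 2 (stack(D, C)): towers=[E/C/D; F/A/B] holding=-
step 3 (unstack(E, A)) [no-op]: towers=[E/C/D; F/A/B] holding=-
step 4 (unstack(B, A)): towers=[E/C/D; F/A] holding=B
step 5 (stack(B, D)): towers=[E/C/D/B; F/A] holding=-

towers=[E/C/D/B; F/A] holding=-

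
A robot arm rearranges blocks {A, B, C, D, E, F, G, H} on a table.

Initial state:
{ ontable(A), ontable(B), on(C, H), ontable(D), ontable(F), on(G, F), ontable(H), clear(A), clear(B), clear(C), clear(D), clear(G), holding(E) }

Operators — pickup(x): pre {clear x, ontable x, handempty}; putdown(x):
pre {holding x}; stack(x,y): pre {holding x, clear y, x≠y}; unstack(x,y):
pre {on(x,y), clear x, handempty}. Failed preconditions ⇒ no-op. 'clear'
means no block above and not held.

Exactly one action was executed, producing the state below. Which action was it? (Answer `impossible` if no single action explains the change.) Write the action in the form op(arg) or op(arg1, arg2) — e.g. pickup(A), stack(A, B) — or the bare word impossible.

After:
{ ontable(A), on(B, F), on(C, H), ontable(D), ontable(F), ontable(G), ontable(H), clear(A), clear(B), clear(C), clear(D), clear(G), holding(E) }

impossible

target: towers=[A; D; F/B; G; H/C] holding=E
        putdown(E) → towers=[A; B; D; E; F/G; H/C] holding=-
       stack(E, G) → towers=[A; B; D; F/G/E; H/C] holding=-
       stack(E, A) → towers=[A/E; B; D; F/G; H/C] holding=-
       stack(E, B) → towers=[A; B/E; D; F/G; H/C] holding=-
       stack(E, D) → towers=[A; B; D/E; F/G; H/C] holding=-
       stack(E, C) → towers=[A; B; D; F/G; H/C/E] holding=-
none of the 6 applicable actions match → impossible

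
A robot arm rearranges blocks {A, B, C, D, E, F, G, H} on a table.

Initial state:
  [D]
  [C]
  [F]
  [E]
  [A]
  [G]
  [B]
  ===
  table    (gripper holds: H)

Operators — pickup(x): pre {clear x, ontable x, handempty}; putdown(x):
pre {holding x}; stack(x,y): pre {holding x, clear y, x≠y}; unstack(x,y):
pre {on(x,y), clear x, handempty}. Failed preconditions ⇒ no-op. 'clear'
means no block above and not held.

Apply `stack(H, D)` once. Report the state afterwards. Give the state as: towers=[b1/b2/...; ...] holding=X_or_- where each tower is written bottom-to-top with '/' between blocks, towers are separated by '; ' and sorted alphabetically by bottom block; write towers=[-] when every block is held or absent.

before: towers=[B/G/A/E/F/C/D] holding=H
pre[stack(H, D)]: holding(H) ok, clear(D) ok, H≠D ok
all met → apply stack(H, D)
after:  towers=[B/G/A/E/F/C/D/H] holding=-

towers=[B/G/A/E/F/C/D/H] holding=-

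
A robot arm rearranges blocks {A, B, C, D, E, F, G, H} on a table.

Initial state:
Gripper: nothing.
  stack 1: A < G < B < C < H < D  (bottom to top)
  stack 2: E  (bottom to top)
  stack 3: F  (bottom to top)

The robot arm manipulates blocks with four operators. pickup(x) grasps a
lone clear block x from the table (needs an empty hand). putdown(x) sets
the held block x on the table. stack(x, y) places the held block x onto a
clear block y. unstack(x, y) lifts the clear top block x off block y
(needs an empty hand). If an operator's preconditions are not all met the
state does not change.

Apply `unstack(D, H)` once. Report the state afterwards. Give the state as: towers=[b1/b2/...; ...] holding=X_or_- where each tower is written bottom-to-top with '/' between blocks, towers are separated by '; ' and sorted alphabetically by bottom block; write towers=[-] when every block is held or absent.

towers=[A/G/B/C/H; E; F] holding=D

before: towers=[A/G/B/C/H/D; E; F] holding=-
pre[unstack(D, H)]: on(D,H) yes, clear(D) yes, handempty yes
all met → apply unstack(D, H)
after:  towers=[A/G/B/C/H; E; F] holding=D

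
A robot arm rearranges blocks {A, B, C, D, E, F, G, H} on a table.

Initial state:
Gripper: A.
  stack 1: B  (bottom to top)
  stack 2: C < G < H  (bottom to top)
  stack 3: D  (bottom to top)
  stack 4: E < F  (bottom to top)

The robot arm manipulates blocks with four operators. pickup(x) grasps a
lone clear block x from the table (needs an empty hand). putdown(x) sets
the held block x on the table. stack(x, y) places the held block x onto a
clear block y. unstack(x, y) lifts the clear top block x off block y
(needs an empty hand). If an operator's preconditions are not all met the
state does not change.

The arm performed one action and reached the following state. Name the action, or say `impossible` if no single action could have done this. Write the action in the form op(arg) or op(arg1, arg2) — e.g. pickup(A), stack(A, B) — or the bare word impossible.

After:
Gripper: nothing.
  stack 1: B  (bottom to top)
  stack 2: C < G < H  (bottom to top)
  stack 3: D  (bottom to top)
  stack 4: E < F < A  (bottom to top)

stack(A, F)

target: towers=[B; C/G/H; D; E/F/A] holding=-
        putdown(A) → towers=[A; B; C/G/H; D; E/F] holding=-
       stack(A, H) → towers=[B; C/G/H/A; D; E/F] holding=-
       stack(A, B) → towers=[B/A; C/G/H; D; E/F] holding=-
       stack(A, F) → towers=[B; C/G/H; D; E/F/A] holding=-  ← match
       stack(A, D) → towers=[B; C/G/H; D/A; E/F] holding=-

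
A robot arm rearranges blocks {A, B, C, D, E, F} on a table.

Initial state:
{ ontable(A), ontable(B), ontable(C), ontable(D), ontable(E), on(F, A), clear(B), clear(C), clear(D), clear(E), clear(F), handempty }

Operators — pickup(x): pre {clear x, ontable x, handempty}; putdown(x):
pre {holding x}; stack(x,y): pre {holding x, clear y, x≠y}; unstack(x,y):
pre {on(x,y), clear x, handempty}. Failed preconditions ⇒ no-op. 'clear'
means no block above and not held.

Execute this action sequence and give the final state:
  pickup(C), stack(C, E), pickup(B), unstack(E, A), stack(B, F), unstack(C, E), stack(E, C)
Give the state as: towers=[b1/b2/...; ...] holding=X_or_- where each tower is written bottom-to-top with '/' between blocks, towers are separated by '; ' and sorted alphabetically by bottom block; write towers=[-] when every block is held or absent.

step 1 (pickup(C)): towers=[A/F; B; D; E] holding=C
step 2 (stack(C, E)): towers=[A/F; B; D; E/C] holding=-
step 3 (pickup(B)): towers=[A/F; D; E/C] holding=B
step 4 (unstack(E, A)) [no-op]: towers=[A/F; D; E/C] holding=B
step 5 (stack(B, F)): towers=[A/F/B; D; E/C] holding=-
step 6 (unstack(C, E)): towers=[A/F/B; D; E] holding=C
step 7 (stack(E, C)) [no-op]: towers=[A/F/B; D; E] holding=C

towers=[A/F/B; D; E] holding=C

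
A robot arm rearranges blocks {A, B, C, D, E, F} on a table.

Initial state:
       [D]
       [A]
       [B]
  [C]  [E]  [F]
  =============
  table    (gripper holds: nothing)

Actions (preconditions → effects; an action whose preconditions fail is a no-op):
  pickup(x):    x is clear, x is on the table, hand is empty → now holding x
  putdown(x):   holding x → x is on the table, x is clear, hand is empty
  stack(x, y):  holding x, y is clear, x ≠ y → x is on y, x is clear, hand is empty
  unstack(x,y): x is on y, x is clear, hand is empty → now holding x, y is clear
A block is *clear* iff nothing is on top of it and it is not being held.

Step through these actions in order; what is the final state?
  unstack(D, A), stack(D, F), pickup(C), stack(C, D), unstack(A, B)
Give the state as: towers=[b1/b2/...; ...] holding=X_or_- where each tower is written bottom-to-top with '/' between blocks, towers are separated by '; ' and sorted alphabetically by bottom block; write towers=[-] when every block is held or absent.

step 1 (unstack(D, A)): towers=[C; E/B/A; F] holding=D
step 2 (stack(D, F)): towers=[C; E/B/A; F/D] holding=-
step 3 (pickup(C)): towers=[E/B/A; F/D] holding=C
step 4 (stack(C, D)): towers=[E/B/A; F/D/C] holding=-
step 5 (unstack(A, B)): towers=[E/B; F/D/C] holding=A

towers=[E/B; F/D/C] holding=A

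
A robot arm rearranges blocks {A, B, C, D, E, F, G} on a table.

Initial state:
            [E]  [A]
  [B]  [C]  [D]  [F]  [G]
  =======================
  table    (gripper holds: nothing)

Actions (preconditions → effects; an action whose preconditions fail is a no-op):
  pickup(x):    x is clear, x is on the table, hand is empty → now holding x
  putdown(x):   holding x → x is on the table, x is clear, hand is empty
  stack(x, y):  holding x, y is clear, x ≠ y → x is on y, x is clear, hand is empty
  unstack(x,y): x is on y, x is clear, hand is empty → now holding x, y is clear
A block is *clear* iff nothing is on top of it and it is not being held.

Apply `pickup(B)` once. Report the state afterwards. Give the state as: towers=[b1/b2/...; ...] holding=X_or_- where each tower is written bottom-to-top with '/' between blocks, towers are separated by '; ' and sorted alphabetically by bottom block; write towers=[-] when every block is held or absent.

before: towers=[B; C; D/E; F/A; G] holding=-
pre[pickup(B)]: clear(B) ok, ontable(B) ok, handempty ok
all met → apply pickup(B)
after:  towers=[C; D/E; F/A; G] holding=B

towers=[C; D/E; F/A; G] holding=B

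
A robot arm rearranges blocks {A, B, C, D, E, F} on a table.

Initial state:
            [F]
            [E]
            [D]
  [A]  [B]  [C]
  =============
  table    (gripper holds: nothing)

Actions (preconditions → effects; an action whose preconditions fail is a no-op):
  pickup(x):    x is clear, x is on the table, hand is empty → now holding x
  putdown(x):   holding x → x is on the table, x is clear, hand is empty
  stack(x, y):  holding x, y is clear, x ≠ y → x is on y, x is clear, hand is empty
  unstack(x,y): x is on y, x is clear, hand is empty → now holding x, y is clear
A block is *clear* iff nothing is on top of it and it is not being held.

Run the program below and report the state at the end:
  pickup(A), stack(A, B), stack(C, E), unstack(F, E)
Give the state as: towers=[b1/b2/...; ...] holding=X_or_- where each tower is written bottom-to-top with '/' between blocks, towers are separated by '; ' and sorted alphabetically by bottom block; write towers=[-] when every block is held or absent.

towers=[B/A; C/D/E] holding=F

step 1 (pickup(A)): towers=[B; C/D/E/F] holding=A
step 2 (stack(A, B)): towers=[B/A; C/D/E/F] holding=-
step 3 (stack(C, E)) [no-op]: towers=[B/A; C/D/E/F] holding=-
step 4 (unstack(F, E)): towers=[B/A; C/D/E] holding=F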